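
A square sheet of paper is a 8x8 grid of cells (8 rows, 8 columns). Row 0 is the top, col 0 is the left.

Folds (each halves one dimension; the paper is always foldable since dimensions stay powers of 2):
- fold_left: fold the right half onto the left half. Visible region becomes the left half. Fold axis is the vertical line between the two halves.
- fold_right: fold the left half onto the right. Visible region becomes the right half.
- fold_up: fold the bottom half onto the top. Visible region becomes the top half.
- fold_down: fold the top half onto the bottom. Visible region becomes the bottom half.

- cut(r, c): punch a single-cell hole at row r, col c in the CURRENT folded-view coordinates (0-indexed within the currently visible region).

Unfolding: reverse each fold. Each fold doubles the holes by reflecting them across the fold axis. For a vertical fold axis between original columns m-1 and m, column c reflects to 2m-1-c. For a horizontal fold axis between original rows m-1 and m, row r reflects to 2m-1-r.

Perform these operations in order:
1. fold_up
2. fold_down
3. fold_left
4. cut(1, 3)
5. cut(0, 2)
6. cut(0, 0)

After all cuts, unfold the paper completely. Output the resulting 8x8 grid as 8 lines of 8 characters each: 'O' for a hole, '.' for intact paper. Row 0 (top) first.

Op 1 fold_up: fold axis h@4; visible region now rows[0,4) x cols[0,8) = 4x8
Op 2 fold_down: fold axis h@2; visible region now rows[2,4) x cols[0,8) = 2x8
Op 3 fold_left: fold axis v@4; visible region now rows[2,4) x cols[0,4) = 2x4
Op 4 cut(1, 3): punch at orig (3,3); cuts so far [(3, 3)]; region rows[2,4) x cols[0,4) = 2x4
Op 5 cut(0, 2): punch at orig (2,2); cuts so far [(2, 2), (3, 3)]; region rows[2,4) x cols[0,4) = 2x4
Op 6 cut(0, 0): punch at orig (2,0); cuts so far [(2, 0), (2, 2), (3, 3)]; region rows[2,4) x cols[0,4) = 2x4
Unfold 1 (reflect across v@4): 6 holes -> [(2, 0), (2, 2), (2, 5), (2, 7), (3, 3), (3, 4)]
Unfold 2 (reflect across h@2): 12 holes -> [(0, 3), (0, 4), (1, 0), (1, 2), (1, 5), (1, 7), (2, 0), (2, 2), (2, 5), (2, 7), (3, 3), (3, 4)]
Unfold 3 (reflect across h@4): 24 holes -> [(0, 3), (0, 4), (1, 0), (1, 2), (1, 5), (1, 7), (2, 0), (2, 2), (2, 5), (2, 7), (3, 3), (3, 4), (4, 3), (4, 4), (5, 0), (5, 2), (5, 5), (5, 7), (6, 0), (6, 2), (6, 5), (6, 7), (7, 3), (7, 4)]

Answer: ...OO...
O.O..O.O
O.O..O.O
...OO...
...OO...
O.O..O.O
O.O..O.O
...OO...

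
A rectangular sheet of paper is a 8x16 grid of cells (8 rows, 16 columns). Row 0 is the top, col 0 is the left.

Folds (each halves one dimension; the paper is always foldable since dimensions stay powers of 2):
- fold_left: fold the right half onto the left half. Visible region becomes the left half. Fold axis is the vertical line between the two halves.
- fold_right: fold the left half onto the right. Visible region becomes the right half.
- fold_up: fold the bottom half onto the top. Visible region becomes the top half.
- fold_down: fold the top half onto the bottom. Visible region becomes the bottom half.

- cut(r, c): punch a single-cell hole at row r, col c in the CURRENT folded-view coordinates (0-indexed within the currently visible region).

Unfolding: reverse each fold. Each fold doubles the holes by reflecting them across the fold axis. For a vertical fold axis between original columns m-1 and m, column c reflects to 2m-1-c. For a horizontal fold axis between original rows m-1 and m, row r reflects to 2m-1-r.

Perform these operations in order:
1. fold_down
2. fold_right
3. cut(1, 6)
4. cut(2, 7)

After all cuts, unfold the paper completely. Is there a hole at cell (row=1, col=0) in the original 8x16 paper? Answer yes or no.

Answer: yes

Derivation:
Op 1 fold_down: fold axis h@4; visible region now rows[4,8) x cols[0,16) = 4x16
Op 2 fold_right: fold axis v@8; visible region now rows[4,8) x cols[8,16) = 4x8
Op 3 cut(1, 6): punch at orig (5,14); cuts so far [(5, 14)]; region rows[4,8) x cols[8,16) = 4x8
Op 4 cut(2, 7): punch at orig (6,15); cuts so far [(5, 14), (6, 15)]; region rows[4,8) x cols[8,16) = 4x8
Unfold 1 (reflect across v@8): 4 holes -> [(5, 1), (5, 14), (6, 0), (6, 15)]
Unfold 2 (reflect across h@4): 8 holes -> [(1, 0), (1, 15), (2, 1), (2, 14), (5, 1), (5, 14), (6, 0), (6, 15)]
Holes: [(1, 0), (1, 15), (2, 1), (2, 14), (5, 1), (5, 14), (6, 0), (6, 15)]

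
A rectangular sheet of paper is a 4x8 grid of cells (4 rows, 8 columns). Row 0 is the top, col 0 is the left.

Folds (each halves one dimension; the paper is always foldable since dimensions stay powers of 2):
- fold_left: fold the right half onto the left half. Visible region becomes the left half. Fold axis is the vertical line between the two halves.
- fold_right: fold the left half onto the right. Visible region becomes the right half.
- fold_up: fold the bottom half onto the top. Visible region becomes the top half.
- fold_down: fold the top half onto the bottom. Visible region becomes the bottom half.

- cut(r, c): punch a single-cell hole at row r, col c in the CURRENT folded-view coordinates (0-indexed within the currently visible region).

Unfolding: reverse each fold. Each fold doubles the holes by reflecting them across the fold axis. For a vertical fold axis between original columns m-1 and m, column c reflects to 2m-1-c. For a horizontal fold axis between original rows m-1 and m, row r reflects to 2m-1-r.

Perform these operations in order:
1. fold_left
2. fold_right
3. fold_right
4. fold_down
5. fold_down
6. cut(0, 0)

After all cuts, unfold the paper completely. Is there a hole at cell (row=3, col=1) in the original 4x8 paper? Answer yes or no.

Op 1 fold_left: fold axis v@4; visible region now rows[0,4) x cols[0,4) = 4x4
Op 2 fold_right: fold axis v@2; visible region now rows[0,4) x cols[2,4) = 4x2
Op 3 fold_right: fold axis v@3; visible region now rows[0,4) x cols[3,4) = 4x1
Op 4 fold_down: fold axis h@2; visible region now rows[2,4) x cols[3,4) = 2x1
Op 5 fold_down: fold axis h@3; visible region now rows[3,4) x cols[3,4) = 1x1
Op 6 cut(0, 0): punch at orig (3,3); cuts so far [(3, 3)]; region rows[3,4) x cols[3,4) = 1x1
Unfold 1 (reflect across h@3): 2 holes -> [(2, 3), (3, 3)]
Unfold 2 (reflect across h@2): 4 holes -> [(0, 3), (1, 3), (2, 3), (3, 3)]
Unfold 3 (reflect across v@3): 8 holes -> [(0, 2), (0, 3), (1, 2), (1, 3), (2, 2), (2, 3), (3, 2), (3, 3)]
Unfold 4 (reflect across v@2): 16 holes -> [(0, 0), (0, 1), (0, 2), (0, 3), (1, 0), (1, 1), (1, 2), (1, 3), (2, 0), (2, 1), (2, 2), (2, 3), (3, 0), (3, 1), (3, 2), (3, 3)]
Unfold 5 (reflect across v@4): 32 holes -> [(0, 0), (0, 1), (0, 2), (0, 3), (0, 4), (0, 5), (0, 6), (0, 7), (1, 0), (1, 1), (1, 2), (1, 3), (1, 4), (1, 5), (1, 6), (1, 7), (2, 0), (2, 1), (2, 2), (2, 3), (2, 4), (2, 5), (2, 6), (2, 7), (3, 0), (3, 1), (3, 2), (3, 3), (3, 4), (3, 5), (3, 6), (3, 7)]
Holes: [(0, 0), (0, 1), (0, 2), (0, 3), (0, 4), (0, 5), (0, 6), (0, 7), (1, 0), (1, 1), (1, 2), (1, 3), (1, 4), (1, 5), (1, 6), (1, 7), (2, 0), (2, 1), (2, 2), (2, 3), (2, 4), (2, 5), (2, 6), (2, 7), (3, 0), (3, 1), (3, 2), (3, 3), (3, 4), (3, 5), (3, 6), (3, 7)]

Answer: yes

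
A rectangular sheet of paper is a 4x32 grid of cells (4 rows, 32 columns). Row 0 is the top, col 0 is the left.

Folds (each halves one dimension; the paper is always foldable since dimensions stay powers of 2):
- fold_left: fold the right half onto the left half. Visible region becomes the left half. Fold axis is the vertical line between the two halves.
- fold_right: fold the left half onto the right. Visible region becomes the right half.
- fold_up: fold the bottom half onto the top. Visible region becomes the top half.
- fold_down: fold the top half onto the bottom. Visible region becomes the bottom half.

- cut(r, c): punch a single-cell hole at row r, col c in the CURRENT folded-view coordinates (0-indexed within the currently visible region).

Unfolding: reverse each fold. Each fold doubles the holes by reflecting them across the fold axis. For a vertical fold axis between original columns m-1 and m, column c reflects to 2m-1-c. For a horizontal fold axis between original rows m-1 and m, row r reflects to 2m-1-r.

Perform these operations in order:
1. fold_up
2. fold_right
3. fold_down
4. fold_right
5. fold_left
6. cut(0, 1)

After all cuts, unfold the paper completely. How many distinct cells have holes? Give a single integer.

Answer: 32

Derivation:
Op 1 fold_up: fold axis h@2; visible region now rows[0,2) x cols[0,32) = 2x32
Op 2 fold_right: fold axis v@16; visible region now rows[0,2) x cols[16,32) = 2x16
Op 3 fold_down: fold axis h@1; visible region now rows[1,2) x cols[16,32) = 1x16
Op 4 fold_right: fold axis v@24; visible region now rows[1,2) x cols[24,32) = 1x8
Op 5 fold_left: fold axis v@28; visible region now rows[1,2) x cols[24,28) = 1x4
Op 6 cut(0, 1): punch at orig (1,25); cuts so far [(1, 25)]; region rows[1,2) x cols[24,28) = 1x4
Unfold 1 (reflect across v@28): 2 holes -> [(1, 25), (1, 30)]
Unfold 2 (reflect across v@24): 4 holes -> [(1, 17), (1, 22), (1, 25), (1, 30)]
Unfold 3 (reflect across h@1): 8 holes -> [(0, 17), (0, 22), (0, 25), (0, 30), (1, 17), (1, 22), (1, 25), (1, 30)]
Unfold 4 (reflect across v@16): 16 holes -> [(0, 1), (0, 6), (0, 9), (0, 14), (0, 17), (0, 22), (0, 25), (0, 30), (1, 1), (1, 6), (1, 9), (1, 14), (1, 17), (1, 22), (1, 25), (1, 30)]
Unfold 5 (reflect across h@2): 32 holes -> [(0, 1), (0, 6), (0, 9), (0, 14), (0, 17), (0, 22), (0, 25), (0, 30), (1, 1), (1, 6), (1, 9), (1, 14), (1, 17), (1, 22), (1, 25), (1, 30), (2, 1), (2, 6), (2, 9), (2, 14), (2, 17), (2, 22), (2, 25), (2, 30), (3, 1), (3, 6), (3, 9), (3, 14), (3, 17), (3, 22), (3, 25), (3, 30)]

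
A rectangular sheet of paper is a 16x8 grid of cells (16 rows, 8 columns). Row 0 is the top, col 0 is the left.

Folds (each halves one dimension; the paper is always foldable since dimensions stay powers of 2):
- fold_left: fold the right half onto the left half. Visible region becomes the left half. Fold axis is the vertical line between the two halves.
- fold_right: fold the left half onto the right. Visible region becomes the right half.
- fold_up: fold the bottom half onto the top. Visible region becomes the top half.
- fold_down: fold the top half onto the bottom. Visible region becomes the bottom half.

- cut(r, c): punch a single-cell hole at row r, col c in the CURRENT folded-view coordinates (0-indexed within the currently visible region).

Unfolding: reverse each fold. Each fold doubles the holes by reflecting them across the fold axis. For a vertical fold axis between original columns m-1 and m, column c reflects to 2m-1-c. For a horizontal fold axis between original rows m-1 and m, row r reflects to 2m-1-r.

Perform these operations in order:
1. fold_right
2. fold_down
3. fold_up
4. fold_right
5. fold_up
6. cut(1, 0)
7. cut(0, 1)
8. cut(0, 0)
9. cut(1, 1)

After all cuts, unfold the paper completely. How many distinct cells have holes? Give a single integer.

Op 1 fold_right: fold axis v@4; visible region now rows[0,16) x cols[4,8) = 16x4
Op 2 fold_down: fold axis h@8; visible region now rows[8,16) x cols[4,8) = 8x4
Op 3 fold_up: fold axis h@12; visible region now rows[8,12) x cols[4,8) = 4x4
Op 4 fold_right: fold axis v@6; visible region now rows[8,12) x cols[6,8) = 4x2
Op 5 fold_up: fold axis h@10; visible region now rows[8,10) x cols[6,8) = 2x2
Op 6 cut(1, 0): punch at orig (9,6); cuts so far [(9, 6)]; region rows[8,10) x cols[6,8) = 2x2
Op 7 cut(0, 1): punch at orig (8,7); cuts so far [(8, 7), (9, 6)]; region rows[8,10) x cols[6,8) = 2x2
Op 8 cut(0, 0): punch at orig (8,6); cuts so far [(8, 6), (8, 7), (9, 6)]; region rows[8,10) x cols[6,8) = 2x2
Op 9 cut(1, 1): punch at orig (9,7); cuts so far [(8, 6), (8, 7), (9, 6), (9, 7)]; region rows[8,10) x cols[6,8) = 2x2
Unfold 1 (reflect across h@10): 8 holes -> [(8, 6), (8, 7), (9, 6), (9, 7), (10, 6), (10, 7), (11, 6), (11, 7)]
Unfold 2 (reflect across v@6): 16 holes -> [(8, 4), (8, 5), (8, 6), (8, 7), (9, 4), (9, 5), (9, 6), (9, 7), (10, 4), (10, 5), (10, 6), (10, 7), (11, 4), (11, 5), (11, 6), (11, 7)]
Unfold 3 (reflect across h@12): 32 holes -> [(8, 4), (8, 5), (8, 6), (8, 7), (9, 4), (9, 5), (9, 6), (9, 7), (10, 4), (10, 5), (10, 6), (10, 7), (11, 4), (11, 5), (11, 6), (11, 7), (12, 4), (12, 5), (12, 6), (12, 7), (13, 4), (13, 5), (13, 6), (13, 7), (14, 4), (14, 5), (14, 6), (14, 7), (15, 4), (15, 5), (15, 6), (15, 7)]
Unfold 4 (reflect across h@8): 64 holes -> [(0, 4), (0, 5), (0, 6), (0, 7), (1, 4), (1, 5), (1, 6), (1, 7), (2, 4), (2, 5), (2, 6), (2, 7), (3, 4), (3, 5), (3, 6), (3, 7), (4, 4), (4, 5), (4, 6), (4, 7), (5, 4), (5, 5), (5, 6), (5, 7), (6, 4), (6, 5), (6, 6), (6, 7), (7, 4), (7, 5), (7, 6), (7, 7), (8, 4), (8, 5), (8, 6), (8, 7), (9, 4), (9, 5), (9, 6), (9, 7), (10, 4), (10, 5), (10, 6), (10, 7), (11, 4), (11, 5), (11, 6), (11, 7), (12, 4), (12, 5), (12, 6), (12, 7), (13, 4), (13, 5), (13, 6), (13, 7), (14, 4), (14, 5), (14, 6), (14, 7), (15, 4), (15, 5), (15, 6), (15, 7)]
Unfold 5 (reflect across v@4): 128 holes -> [(0, 0), (0, 1), (0, 2), (0, 3), (0, 4), (0, 5), (0, 6), (0, 7), (1, 0), (1, 1), (1, 2), (1, 3), (1, 4), (1, 5), (1, 6), (1, 7), (2, 0), (2, 1), (2, 2), (2, 3), (2, 4), (2, 5), (2, 6), (2, 7), (3, 0), (3, 1), (3, 2), (3, 3), (3, 4), (3, 5), (3, 6), (3, 7), (4, 0), (4, 1), (4, 2), (4, 3), (4, 4), (4, 5), (4, 6), (4, 7), (5, 0), (5, 1), (5, 2), (5, 3), (5, 4), (5, 5), (5, 6), (5, 7), (6, 0), (6, 1), (6, 2), (6, 3), (6, 4), (6, 5), (6, 6), (6, 7), (7, 0), (7, 1), (7, 2), (7, 3), (7, 4), (7, 5), (7, 6), (7, 7), (8, 0), (8, 1), (8, 2), (8, 3), (8, 4), (8, 5), (8, 6), (8, 7), (9, 0), (9, 1), (9, 2), (9, 3), (9, 4), (9, 5), (9, 6), (9, 7), (10, 0), (10, 1), (10, 2), (10, 3), (10, 4), (10, 5), (10, 6), (10, 7), (11, 0), (11, 1), (11, 2), (11, 3), (11, 4), (11, 5), (11, 6), (11, 7), (12, 0), (12, 1), (12, 2), (12, 3), (12, 4), (12, 5), (12, 6), (12, 7), (13, 0), (13, 1), (13, 2), (13, 3), (13, 4), (13, 5), (13, 6), (13, 7), (14, 0), (14, 1), (14, 2), (14, 3), (14, 4), (14, 5), (14, 6), (14, 7), (15, 0), (15, 1), (15, 2), (15, 3), (15, 4), (15, 5), (15, 6), (15, 7)]

Answer: 128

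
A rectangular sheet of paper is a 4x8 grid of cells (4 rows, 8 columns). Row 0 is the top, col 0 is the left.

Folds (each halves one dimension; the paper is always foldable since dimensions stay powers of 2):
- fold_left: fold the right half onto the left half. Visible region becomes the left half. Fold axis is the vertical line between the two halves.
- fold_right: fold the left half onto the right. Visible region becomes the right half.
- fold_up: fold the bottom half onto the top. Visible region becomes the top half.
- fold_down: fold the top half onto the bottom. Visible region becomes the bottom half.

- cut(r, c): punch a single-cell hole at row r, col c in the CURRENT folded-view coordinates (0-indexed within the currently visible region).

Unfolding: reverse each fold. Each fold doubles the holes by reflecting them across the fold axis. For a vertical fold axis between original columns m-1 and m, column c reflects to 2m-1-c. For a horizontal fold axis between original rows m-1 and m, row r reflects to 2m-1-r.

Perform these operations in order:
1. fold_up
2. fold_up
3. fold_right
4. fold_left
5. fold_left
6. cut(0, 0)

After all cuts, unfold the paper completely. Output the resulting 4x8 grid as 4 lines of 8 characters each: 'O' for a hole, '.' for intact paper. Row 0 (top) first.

Op 1 fold_up: fold axis h@2; visible region now rows[0,2) x cols[0,8) = 2x8
Op 2 fold_up: fold axis h@1; visible region now rows[0,1) x cols[0,8) = 1x8
Op 3 fold_right: fold axis v@4; visible region now rows[0,1) x cols[4,8) = 1x4
Op 4 fold_left: fold axis v@6; visible region now rows[0,1) x cols[4,6) = 1x2
Op 5 fold_left: fold axis v@5; visible region now rows[0,1) x cols[4,5) = 1x1
Op 6 cut(0, 0): punch at orig (0,4); cuts so far [(0, 4)]; region rows[0,1) x cols[4,5) = 1x1
Unfold 1 (reflect across v@5): 2 holes -> [(0, 4), (0, 5)]
Unfold 2 (reflect across v@6): 4 holes -> [(0, 4), (0, 5), (0, 6), (0, 7)]
Unfold 3 (reflect across v@4): 8 holes -> [(0, 0), (0, 1), (0, 2), (0, 3), (0, 4), (0, 5), (0, 6), (0, 7)]
Unfold 4 (reflect across h@1): 16 holes -> [(0, 0), (0, 1), (0, 2), (0, 3), (0, 4), (0, 5), (0, 6), (0, 7), (1, 0), (1, 1), (1, 2), (1, 3), (1, 4), (1, 5), (1, 6), (1, 7)]
Unfold 5 (reflect across h@2): 32 holes -> [(0, 0), (0, 1), (0, 2), (0, 3), (0, 4), (0, 5), (0, 6), (0, 7), (1, 0), (1, 1), (1, 2), (1, 3), (1, 4), (1, 5), (1, 6), (1, 7), (2, 0), (2, 1), (2, 2), (2, 3), (2, 4), (2, 5), (2, 6), (2, 7), (3, 0), (3, 1), (3, 2), (3, 3), (3, 4), (3, 5), (3, 6), (3, 7)]

Answer: OOOOOOOO
OOOOOOOO
OOOOOOOO
OOOOOOOO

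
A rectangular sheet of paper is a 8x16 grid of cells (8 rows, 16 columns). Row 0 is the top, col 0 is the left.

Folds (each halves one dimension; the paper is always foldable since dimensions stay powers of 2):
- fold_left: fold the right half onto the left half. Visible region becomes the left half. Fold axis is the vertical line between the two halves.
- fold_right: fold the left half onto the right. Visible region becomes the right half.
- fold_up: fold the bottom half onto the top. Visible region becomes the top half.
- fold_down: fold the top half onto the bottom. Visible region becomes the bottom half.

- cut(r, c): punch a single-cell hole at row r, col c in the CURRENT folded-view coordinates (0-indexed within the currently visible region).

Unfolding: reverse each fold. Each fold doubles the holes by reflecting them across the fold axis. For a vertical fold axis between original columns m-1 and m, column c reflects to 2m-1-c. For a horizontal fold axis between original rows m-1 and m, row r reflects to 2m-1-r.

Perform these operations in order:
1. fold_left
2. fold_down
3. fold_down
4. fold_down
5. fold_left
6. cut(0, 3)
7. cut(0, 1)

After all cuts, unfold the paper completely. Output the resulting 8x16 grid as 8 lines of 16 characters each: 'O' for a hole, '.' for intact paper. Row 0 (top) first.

Op 1 fold_left: fold axis v@8; visible region now rows[0,8) x cols[0,8) = 8x8
Op 2 fold_down: fold axis h@4; visible region now rows[4,8) x cols[0,8) = 4x8
Op 3 fold_down: fold axis h@6; visible region now rows[6,8) x cols[0,8) = 2x8
Op 4 fold_down: fold axis h@7; visible region now rows[7,8) x cols[0,8) = 1x8
Op 5 fold_left: fold axis v@4; visible region now rows[7,8) x cols[0,4) = 1x4
Op 6 cut(0, 3): punch at orig (7,3); cuts so far [(7, 3)]; region rows[7,8) x cols[0,4) = 1x4
Op 7 cut(0, 1): punch at orig (7,1); cuts so far [(7, 1), (7, 3)]; region rows[7,8) x cols[0,4) = 1x4
Unfold 1 (reflect across v@4): 4 holes -> [(7, 1), (7, 3), (7, 4), (7, 6)]
Unfold 2 (reflect across h@7): 8 holes -> [(6, 1), (6, 3), (6, 4), (6, 6), (7, 1), (7, 3), (7, 4), (7, 6)]
Unfold 3 (reflect across h@6): 16 holes -> [(4, 1), (4, 3), (4, 4), (4, 6), (5, 1), (5, 3), (5, 4), (5, 6), (6, 1), (6, 3), (6, 4), (6, 6), (7, 1), (7, 3), (7, 4), (7, 6)]
Unfold 4 (reflect across h@4): 32 holes -> [(0, 1), (0, 3), (0, 4), (0, 6), (1, 1), (1, 3), (1, 4), (1, 6), (2, 1), (2, 3), (2, 4), (2, 6), (3, 1), (3, 3), (3, 4), (3, 6), (4, 1), (4, 3), (4, 4), (4, 6), (5, 1), (5, 3), (5, 4), (5, 6), (6, 1), (6, 3), (6, 4), (6, 6), (7, 1), (7, 3), (7, 4), (7, 6)]
Unfold 5 (reflect across v@8): 64 holes -> [(0, 1), (0, 3), (0, 4), (0, 6), (0, 9), (0, 11), (0, 12), (0, 14), (1, 1), (1, 3), (1, 4), (1, 6), (1, 9), (1, 11), (1, 12), (1, 14), (2, 1), (2, 3), (2, 4), (2, 6), (2, 9), (2, 11), (2, 12), (2, 14), (3, 1), (3, 3), (3, 4), (3, 6), (3, 9), (3, 11), (3, 12), (3, 14), (4, 1), (4, 3), (4, 4), (4, 6), (4, 9), (4, 11), (4, 12), (4, 14), (5, 1), (5, 3), (5, 4), (5, 6), (5, 9), (5, 11), (5, 12), (5, 14), (6, 1), (6, 3), (6, 4), (6, 6), (6, 9), (6, 11), (6, 12), (6, 14), (7, 1), (7, 3), (7, 4), (7, 6), (7, 9), (7, 11), (7, 12), (7, 14)]

Answer: .O.OO.O..O.OO.O.
.O.OO.O..O.OO.O.
.O.OO.O..O.OO.O.
.O.OO.O..O.OO.O.
.O.OO.O..O.OO.O.
.O.OO.O..O.OO.O.
.O.OO.O..O.OO.O.
.O.OO.O..O.OO.O.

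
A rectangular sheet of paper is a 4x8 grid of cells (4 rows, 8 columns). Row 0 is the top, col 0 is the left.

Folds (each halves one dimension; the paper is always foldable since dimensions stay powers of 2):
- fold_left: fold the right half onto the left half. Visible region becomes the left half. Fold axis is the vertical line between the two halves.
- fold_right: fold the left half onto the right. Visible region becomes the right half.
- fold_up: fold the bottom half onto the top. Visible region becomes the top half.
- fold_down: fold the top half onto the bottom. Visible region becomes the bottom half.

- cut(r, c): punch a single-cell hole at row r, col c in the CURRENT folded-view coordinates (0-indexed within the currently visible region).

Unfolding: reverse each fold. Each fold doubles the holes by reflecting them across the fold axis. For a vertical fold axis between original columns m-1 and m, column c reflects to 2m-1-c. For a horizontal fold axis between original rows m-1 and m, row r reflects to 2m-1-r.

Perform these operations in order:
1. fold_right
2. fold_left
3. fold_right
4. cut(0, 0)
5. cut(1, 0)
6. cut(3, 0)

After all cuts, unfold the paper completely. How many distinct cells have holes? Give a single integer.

Answer: 24

Derivation:
Op 1 fold_right: fold axis v@4; visible region now rows[0,4) x cols[4,8) = 4x4
Op 2 fold_left: fold axis v@6; visible region now rows[0,4) x cols[4,6) = 4x2
Op 3 fold_right: fold axis v@5; visible region now rows[0,4) x cols[5,6) = 4x1
Op 4 cut(0, 0): punch at orig (0,5); cuts so far [(0, 5)]; region rows[0,4) x cols[5,6) = 4x1
Op 5 cut(1, 0): punch at orig (1,5); cuts so far [(0, 5), (1, 5)]; region rows[0,4) x cols[5,6) = 4x1
Op 6 cut(3, 0): punch at orig (3,5); cuts so far [(0, 5), (1, 5), (3, 5)]; region rows[0,4) x cols[5,6) = 4x1
Unfold 1 (reflect across v@5): 6 holes -> [(0, 4), (0, 5), (1, 4), (1, 5), (3, 4), (3, 5)]
Unfold 2 (reflect across v@6): 12 holes -> [(0, 4), (0, 5), (0, 6), (0, 7), (1, 4), (1, 5), (1, 6), (1, 7), (3, 4), (3, 5), (3, 6), (3, 7)]
Unfold 3 (reflect across v@4): 24 holes -> [(0, 0), (0, 1), (0, 2), (0, 3), (0, 4), (0, 5), (0, 6), (0, 7), (1, 0), (1, 1), (1, 2), (1, 3), (1, 4), (1, 5), (1, 6), (1, 7), (3, 0), (3, 1), (3, 2), (3, 3), (3, 4), (3, 5), (3, 6), (3, 7)]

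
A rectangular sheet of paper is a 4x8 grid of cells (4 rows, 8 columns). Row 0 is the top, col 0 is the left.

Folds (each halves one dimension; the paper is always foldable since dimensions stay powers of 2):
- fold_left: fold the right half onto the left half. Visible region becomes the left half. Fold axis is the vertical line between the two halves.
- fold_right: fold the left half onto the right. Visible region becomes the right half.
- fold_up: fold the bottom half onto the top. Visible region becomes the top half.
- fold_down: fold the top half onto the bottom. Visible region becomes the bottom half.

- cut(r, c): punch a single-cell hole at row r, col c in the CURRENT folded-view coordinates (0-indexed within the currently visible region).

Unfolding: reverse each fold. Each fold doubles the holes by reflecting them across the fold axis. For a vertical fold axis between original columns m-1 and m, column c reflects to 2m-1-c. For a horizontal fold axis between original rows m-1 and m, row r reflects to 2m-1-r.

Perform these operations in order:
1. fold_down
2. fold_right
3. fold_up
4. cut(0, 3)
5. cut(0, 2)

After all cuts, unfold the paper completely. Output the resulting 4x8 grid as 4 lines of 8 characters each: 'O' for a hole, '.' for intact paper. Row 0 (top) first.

Answer: OO....OO
OO....OO
OO....OO
OO....OO

Derivation:
Op 1 fold_down: fold axis h@2; visible region now rows[2,4) x cols[0,8) = 2x8
Op 2 fold_right: fold axis v@4; visible region now rows[2,4) x cols[4,8) = 2x4
Op 3 fold_up: fold axis h@3; visible region now rows[2,3) x cols[4,8) = 1x4
Op 4 cut(0, 3): punch at orig (2,7); cuts so far [(2, 7)]; region rows[2,3) x cols[4,8) = 1x4
Op 5 cut(0, 2): punch at orig (2,6); cuts so far [(2, 6), (2, 7)]; region rows[2,3) x cols[4,8) = 1x4
Unfold 1 (reflect across h@3): 4 holes -> [(2, 6), (2, 7), (3, 6), (3, 7)]
Unfold 2 (reflect across v@4): 8 holes -> [(2, 0), (2, 1), (2, 6), (2, 7), (3, 0), (3, 1), (3, 6), (3, 7)]
Unfold 3 (reflect across h@2): 16 holes -> [(0, 0), (0, 1), (0, 6), (0, 7), (1, 0), (1, 1), (1, 6), (1, 7), (2, 0), (2, 1), (2, 6), (2, 7), (3, 0), (3, 1), (3, 6), (3, 7)]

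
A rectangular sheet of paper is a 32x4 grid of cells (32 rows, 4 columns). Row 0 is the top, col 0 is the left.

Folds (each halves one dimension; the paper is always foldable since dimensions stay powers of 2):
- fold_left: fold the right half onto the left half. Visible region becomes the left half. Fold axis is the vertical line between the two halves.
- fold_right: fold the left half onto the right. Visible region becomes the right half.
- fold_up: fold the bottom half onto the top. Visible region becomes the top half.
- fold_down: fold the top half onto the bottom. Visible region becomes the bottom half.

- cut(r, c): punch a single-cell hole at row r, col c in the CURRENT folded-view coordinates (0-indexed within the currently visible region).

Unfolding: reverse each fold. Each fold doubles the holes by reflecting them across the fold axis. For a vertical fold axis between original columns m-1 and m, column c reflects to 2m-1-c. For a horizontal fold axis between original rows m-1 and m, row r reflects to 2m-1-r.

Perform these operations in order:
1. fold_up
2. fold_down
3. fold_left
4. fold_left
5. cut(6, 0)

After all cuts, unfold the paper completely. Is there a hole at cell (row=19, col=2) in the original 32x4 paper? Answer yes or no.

Op 1 fold_up: fold axis h@16; visible region now rows[0,16) x cols[0,4) = 16x4
Op 2 fold_down: fold axis h@8; visible region now rows[8,16) x cols[0,4) = 8x4
Op 3 fold_left: fold axis v@2; visible region now rows[8,16) x cols[0,2) = 8x2
Op 4 fold_left: fold axis v@1; visible region now rows[8,16) x cols[0,1) = 8x1
Op 5 cut(6, 0): punch at orig (14,0); cuts so far [(14, 0)]; region rows[8,16) x cols[0,1) = 8x1
Unfold 1 (reflect across v@1): 2 holes -> [(14, 0), (14, 1)]
Unfold 2 (reflect across v@2): 4 holes -> [(14, 0), (14, 1), (14, 2), (14, 3)]
Unfold 3 (reflect across h@8): 8 holes -> [(1, 0), (1, 1), (1, 2), (1, 3), (14, 0), (14, 1), (14, 2), (14, 3)]
Unfold 4 (reflect across h@16): 16 holes -> [(1, 0), (1, 1), (1, 2), (1, 3), (14, 0), (14, 1), (14, 2), (14, 3), (17, 0), (17, 1), (17, 2), (17, 3), (30, 0), (30, 1), (30, 2), (30, 3)]
Holes: [(1, 0), (1, 1), (1, 2), (1, 3), (14, 0), (14, 1), (14, 2), (14, 3), (17, 0), (17, 1), (17, 2), (17, 3), (30, 0), (30, 1), (30, 2), (30, 3)]

Answer: no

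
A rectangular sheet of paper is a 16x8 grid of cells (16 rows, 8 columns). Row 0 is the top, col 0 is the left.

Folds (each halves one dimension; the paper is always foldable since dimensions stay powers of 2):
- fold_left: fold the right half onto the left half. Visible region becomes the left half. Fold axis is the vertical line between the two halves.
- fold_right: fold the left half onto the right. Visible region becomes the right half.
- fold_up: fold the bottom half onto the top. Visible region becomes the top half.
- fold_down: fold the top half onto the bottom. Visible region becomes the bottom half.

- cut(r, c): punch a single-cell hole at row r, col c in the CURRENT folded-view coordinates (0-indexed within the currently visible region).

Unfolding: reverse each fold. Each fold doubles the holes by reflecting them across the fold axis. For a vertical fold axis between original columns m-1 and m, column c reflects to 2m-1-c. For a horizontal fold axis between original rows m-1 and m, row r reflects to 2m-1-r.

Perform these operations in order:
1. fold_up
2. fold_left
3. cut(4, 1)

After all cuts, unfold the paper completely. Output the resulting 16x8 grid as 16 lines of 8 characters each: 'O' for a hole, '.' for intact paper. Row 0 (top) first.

Answer: ........
........
........
........
.O....O.
........
........
........
........
........
........
.O....O.
........
........
........
........

Derivation:
Op 1 fold_up: fold axis h@8; visible region now rows[0,8) x cols[0,8) = 8x8
Op 2 fold_left: fold axis v@4; visible region now rows[0,8) x cols[0,4) = 8x4
Op 3 cut(4, 1): punch at orig (4,1); cuts so far [(4, 1)]; region rows[0,8) x cols[0,4) = 8x4
Unfold 1 (reflect across v@4): 2 holes -> [(4, 1), (4, 6)]
Unfold 2 (reflect across h@8): 4 holes -> [(4, 1), (4, 6), (11, 1), (11, 6)]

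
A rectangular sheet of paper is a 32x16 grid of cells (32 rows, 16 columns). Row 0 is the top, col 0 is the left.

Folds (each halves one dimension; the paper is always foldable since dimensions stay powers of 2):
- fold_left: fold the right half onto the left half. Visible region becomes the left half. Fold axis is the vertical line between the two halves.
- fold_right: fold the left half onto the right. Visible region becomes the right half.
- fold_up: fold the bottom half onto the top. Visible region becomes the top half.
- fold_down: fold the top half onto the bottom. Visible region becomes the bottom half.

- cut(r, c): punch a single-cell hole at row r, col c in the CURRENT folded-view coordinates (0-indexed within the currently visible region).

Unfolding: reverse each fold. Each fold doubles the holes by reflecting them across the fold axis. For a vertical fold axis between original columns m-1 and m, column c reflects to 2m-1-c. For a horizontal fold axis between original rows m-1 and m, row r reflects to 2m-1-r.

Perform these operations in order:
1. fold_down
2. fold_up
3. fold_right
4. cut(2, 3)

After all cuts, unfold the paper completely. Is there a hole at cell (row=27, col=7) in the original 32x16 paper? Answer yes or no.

Op 1 fold_down: fold axis h@16; visible region now rows[16,32) x cols[0,16) = 16x16
Op 2 fold_up: fold axis h@24; visible region now rows[16,24) x cols[0,16) = 8x16
Op 3 fold_right: fold axis v@8; visible region now rows[16,24) x cols[8,16) = 8x8
Op 4 cut(2, 3): punch at orig (18,11); cuts so far [(18, 11)]; region rows[16,24) x cols[8,16) = 8x8
Unfold 1 (reflect across v@8): 2 holes -> [(18, 4), (18, 11)]
Unfold 2 (reflect across h@24): 4 holes -> [(18, 4), (18, 11), (29, 4), (29, 11)]
Unfold 3 (reflect across h@16): 8 holes -> [(2, 4), (2, 11), (13, 4), (13, 11), (18, 4), (18, 11), (29, 4), (29, 11)]
Holes: [(2, 4), (2, 11), (13, 4), (13, 11), (18, 4), (18, 11), (29, 4), (29, 11)]

Answer: no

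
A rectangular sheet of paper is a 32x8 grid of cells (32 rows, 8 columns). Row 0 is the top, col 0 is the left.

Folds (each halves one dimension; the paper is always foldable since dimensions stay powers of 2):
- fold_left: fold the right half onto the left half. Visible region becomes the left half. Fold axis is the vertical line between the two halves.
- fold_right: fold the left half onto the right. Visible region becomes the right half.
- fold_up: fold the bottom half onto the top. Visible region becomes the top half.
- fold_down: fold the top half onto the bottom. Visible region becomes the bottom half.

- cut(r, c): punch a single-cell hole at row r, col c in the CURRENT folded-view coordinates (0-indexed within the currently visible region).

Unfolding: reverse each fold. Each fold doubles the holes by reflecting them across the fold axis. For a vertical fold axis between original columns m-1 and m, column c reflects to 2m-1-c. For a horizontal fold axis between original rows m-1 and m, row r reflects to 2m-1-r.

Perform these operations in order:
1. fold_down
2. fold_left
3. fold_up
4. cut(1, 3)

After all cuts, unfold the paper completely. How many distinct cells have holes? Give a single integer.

Op 1 fold_down: fold axis h@16; visible region now rows[16,32) x cols[0,8) = 16x8
Op 2 fold_left: fold axis v@4; visible region now rows[16,32) x cols[0,4) = 16x4
Op 3 fold_up: fold axis h@24; visible region now rows[16,24) x cols[0,4) = 8x4
Op 4 cut(1, 3): punch at orig (17,3); cuts so far [(17, 3)]; region rows[16,24) x cols[0,4) = 8x4
Unfold 1 (reflect across h@24): 2 holes -> [(17, 3), (30, 3)]
Unfold 2 (reflect across v@4): 4 holes -> [(17, 3), (17, 4), (30, 3), (30, 4)]
Unfold 3 (reflect across h@16): 8 holes -> [(1, 3), (1, 4), (14, 3), (14, 4), (17, 3), (17, 4), (30, 3), (30, 4)]

Answer: 8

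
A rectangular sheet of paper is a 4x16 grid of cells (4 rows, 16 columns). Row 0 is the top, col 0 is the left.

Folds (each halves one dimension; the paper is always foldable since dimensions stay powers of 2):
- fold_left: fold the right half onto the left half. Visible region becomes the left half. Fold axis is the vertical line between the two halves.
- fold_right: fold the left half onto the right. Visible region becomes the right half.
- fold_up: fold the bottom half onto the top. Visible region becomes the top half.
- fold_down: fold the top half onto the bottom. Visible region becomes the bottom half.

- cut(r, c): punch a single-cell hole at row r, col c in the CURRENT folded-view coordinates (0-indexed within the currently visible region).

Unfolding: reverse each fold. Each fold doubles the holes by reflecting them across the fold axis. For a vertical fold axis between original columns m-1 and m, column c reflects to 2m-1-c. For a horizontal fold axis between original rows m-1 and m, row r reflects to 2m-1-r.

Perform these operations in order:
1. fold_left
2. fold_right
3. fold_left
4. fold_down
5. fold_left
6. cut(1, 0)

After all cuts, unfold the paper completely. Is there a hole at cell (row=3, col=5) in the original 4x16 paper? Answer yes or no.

Answer: yes

Derivation:
Op 1 fold_left: fold axis v@8; visible region now rows[0,4) x cols[0,8) = 4x8
Op 2 fold_right: fold axis v@4; visible region now rows[0,4) x cols[4,8) = 4x4
Op 3 fold_left: fold axis v@6; visible region now rows[0,4) x cols[4,6) = 4x2
Op 4 fold_down: fold axis h@2; visible region now rows[2,4) x cols[4,6) = 2x2
Op 5 fold_left: fold axis v@5; visible region now rows[2,4) x cols[4,5) = 2x1
Op 6 cut(1, 0): punch at orig (3,4); cuts so far [(3, 4)]; region rows[2,4) x cols[4,5) = 2x1
Unfold 1 (reflect across v@5): 2 holes -> [(3, 4), (3, 5)]
Unfold 2 (reflect across h@2): 4 holes -> [(0, 4), (0, 5), (3, 4), (3, 5)]
Unfold 3 (reflect across v@6): 8 holes -> [(0, 4), (0, 5), (0, 6), (0, 7), (3, 4), (3, 5), (3, 6), (3, 7)]
Unfold 4 (reflect across v@4): 16 holes -> [(0, 0), (0, 1), (0, 2), (0, 3), (0, 4), (0, 5), (0, 6), (0, 7), (3, 0), (3, 1), (3, 2), (3, 3), (3, 4), (3, 5), (3, 6), (3, 7)]
Unfold 5 (reflect across v@8): 32 holes -> [(0, 0), (0, 1), (0, 2), (0, 3), (0, 4), (0, 5), (0, 6), (0, 7), (0, 8), (0, 9), (0, 10), (0, 11), (0, 12), (0, 13), (0, 14), (0, 15), (3, 0), (3, 1), (3, 2), (3, 3), (3, 4), (3, 5), (3, 6), (3, 7), (3, 8), (3, 9), (3, 10), (3, 11), (3, 12), (3, 13), (3, 14), (3, 15)]
Holes: [(0, 0), (0, 1), (0, 2), (0, 3), (0, 4), (0, 5), (0, 6), (0, 7), (0, 8), (0, 9), (0, 10), (0, 11), (0, 12), (0, 13), (0, 14), (0, 15), (3, 0), (3, 1), (3, 2), (3, 3), (3, 4), (3, 5), (3, 6), (3, 7), (3, 8), (3, 9), (3, 10), (3, 11), (3, 12), (3, 13), (3, 14), (3, 15)]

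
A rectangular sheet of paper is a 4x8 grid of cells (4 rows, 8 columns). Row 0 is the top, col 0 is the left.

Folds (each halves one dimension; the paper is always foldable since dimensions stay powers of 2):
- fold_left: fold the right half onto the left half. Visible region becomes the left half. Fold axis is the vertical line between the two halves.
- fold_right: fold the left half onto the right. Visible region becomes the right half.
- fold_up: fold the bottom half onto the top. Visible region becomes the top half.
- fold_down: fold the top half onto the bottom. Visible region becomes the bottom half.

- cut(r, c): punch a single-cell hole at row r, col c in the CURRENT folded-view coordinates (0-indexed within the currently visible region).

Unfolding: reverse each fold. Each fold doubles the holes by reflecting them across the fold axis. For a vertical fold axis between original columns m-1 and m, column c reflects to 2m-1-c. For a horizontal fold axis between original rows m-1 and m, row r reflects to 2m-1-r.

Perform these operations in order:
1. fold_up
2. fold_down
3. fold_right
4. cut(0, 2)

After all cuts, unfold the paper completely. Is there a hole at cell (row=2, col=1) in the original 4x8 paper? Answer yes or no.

Answer: yes

Derivation:
Op 1 fold_up: fold axis h@2; visible region now rows[0,2) x cols[0,8) = 2x8
Op 2 fold_down: fold axis h@1; visible region now rows[1,2) x cols[0,8) = 1x8
Op 3 fold_right: fold axis v@4; visible region now rows[1,2) x cols[4,8) = 1x4
Op 4 cut(0, 2): punch at orig (1,6); cuts so far [(1, 6)]; region rows[1,2) x cols[4,8) = 1x4
Unfold 1 (reflect across v@4): 2 holes -> [(1, 1), (1, 6)]
Unfold 2 (reflect across h@1): 4 holes -> [(0, 1), (0, 6), (1, 1), (1, 6)]
Unfold 3 (reflect across h@2): 8 holes -> [(0, 1), (0, 6), (1, 1), (1, 6), (2, 1), (2, 6), (3, 1), (3, 6)]
Holes: [(0, 1), (0, 6), (1, 1), (1, 6), (2, 1), (2, 6), (3, 1), (3, 6)]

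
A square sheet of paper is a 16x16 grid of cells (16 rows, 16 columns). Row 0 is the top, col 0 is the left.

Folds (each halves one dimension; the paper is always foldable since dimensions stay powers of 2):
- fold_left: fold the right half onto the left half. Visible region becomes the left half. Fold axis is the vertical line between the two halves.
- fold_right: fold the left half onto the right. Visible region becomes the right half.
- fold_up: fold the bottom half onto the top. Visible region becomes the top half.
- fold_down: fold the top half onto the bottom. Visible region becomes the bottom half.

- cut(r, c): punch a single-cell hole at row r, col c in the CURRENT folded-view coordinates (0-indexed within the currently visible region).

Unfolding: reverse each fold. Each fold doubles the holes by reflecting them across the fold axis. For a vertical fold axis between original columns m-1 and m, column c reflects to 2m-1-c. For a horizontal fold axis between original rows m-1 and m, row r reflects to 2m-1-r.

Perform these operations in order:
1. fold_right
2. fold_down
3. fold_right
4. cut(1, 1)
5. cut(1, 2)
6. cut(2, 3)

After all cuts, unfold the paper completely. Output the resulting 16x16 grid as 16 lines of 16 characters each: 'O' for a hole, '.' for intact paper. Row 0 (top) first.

Answer: ................
................
................
................
................
O......OO......O
.OO..OO..OO..OO.
................
................
.OO..OO..OO..OO.
O......OO......O
................
................
................
................
................

Derivation:
Op 1 fold_right: fold axis v@8; visible region now rows[0,16) x cols[8,16) = 16x8
Op 2 fold_down: fold axis h@8; visible region now rows[8,16) x cols[8,16) = 8x8
Op 3 fold_right: fold axis v@12; visible region now rows[8,16) x cols[12,16) = 8x4
Op 4 cut(1, 1): punch at orig (9,13); cuts so far [(9, 13)]; region rows[8,16) x cols[12,16) = 8x4
Op 5 cut(1, 2): punch at orig (9,14); cuts so far [(9, 13), (9, 14)]; region rows[8,16) x cols[12,16) = 8x4
Op 6 cut(2, 3): punch at orig (10,15); cuts so far [(9, 13), (9, 14), (10, 15)]; region rows[8,16) x cols[12,16) = 8x4
Unfold 1 (reflect across v@12): 6 holes -> [(9, 9), (9, 10), (9, 13), (9, 14), (10, 8), (10, 15)]
Unfold 2 (reflect across h@8): 12 holes -> [(5, 8), (5, 15), (6, 9), (6, 10), (6, 13), (6, 14), (9, 9), (9, 10), (9, 13), (9, 14), (10, 8), (10, 15)]
Unfold 3 (reflect across v@8): 24 holes -> [(5, 0), (5, 7), (5, 8), (5, 15), (6, 1), (6, 2), (6, 5), (6, 6), (6, 9), (6, 10), (6, 13), (6, 14), (9, 1), (9, 2), (9, 5), (9, 6), (9, 9), (9, 10), (9, 13), (9, 14), (10, 0), (10, 7), (10, 8), (10, 15)]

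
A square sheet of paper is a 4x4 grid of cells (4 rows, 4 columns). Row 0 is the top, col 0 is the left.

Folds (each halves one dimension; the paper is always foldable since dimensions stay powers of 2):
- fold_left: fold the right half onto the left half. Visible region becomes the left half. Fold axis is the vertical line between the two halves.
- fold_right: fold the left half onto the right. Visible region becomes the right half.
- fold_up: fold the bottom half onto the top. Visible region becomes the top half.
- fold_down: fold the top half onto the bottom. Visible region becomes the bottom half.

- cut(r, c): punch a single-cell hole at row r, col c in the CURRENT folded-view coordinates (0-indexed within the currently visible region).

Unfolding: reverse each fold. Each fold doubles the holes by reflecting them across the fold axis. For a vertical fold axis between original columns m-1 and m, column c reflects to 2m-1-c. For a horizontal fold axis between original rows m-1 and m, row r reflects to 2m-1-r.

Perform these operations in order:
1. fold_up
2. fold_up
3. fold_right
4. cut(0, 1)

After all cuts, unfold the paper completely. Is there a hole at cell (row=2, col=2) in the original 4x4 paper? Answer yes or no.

Op 1 fold_up: fold axis h@2; visible region now rows[0,2) x cols[0,4) = 2x4
Op 2 fold_up: fold axis h@1; visible region now rows[0,1) x cols[0,4) = 1x4
Op 3 fold_right: fold axis v@2; visible region now rows[0,1) x cols[2,4) = 1x2
Op 4 cut(0, 1): punch at orig (0,3); cuts so far [(0, 3)]; region rows[0,1) x cols[2,4) = 1x2
Unfold 1 (reflect across v@2): 2 holes -> [(0, 0), (0, 3)]
Unfold 2 (reflect across h@1): 4 holes -> [(0, 0), (0, 3), (1, 0), (1, 3)]
Unfold 3 (reflect across h@2): 8 holes -> [(0, 0), (0, 3), (1, 0), (1, 3), (2, 0), (2, 3), (3, 0), (3, 3)]
Holes: [(0, 0), (0, 3), (1, 0), (1, 3), (2, 0), (2, 3), (3, 0), (3, 3)]

Answer: no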